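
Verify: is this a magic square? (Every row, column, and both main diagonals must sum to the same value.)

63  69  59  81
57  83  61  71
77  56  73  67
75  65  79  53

No — row 2 sums to 272 but anti-diagonal sums to 273.

Row 1: 63 + 69 + 59 + 81 = 272.
Row 2: 57 + 83 + 61 + 71 = 272.
Row 3: 77 + 56 + 73 + 67 = 273.
Row 4: 75 + 65 + 79 + 53 = 272.
Column 1: 63 + 57 + 77 + 75 = 272.
Column 2: 69 + 83 + 56 + 65 = 273.
Column 3: 59 + 61 + 73 + 79 = 272.
Column 4: 81 + 71 + 67 + 53 = 272.
Main diagonal: 63 + 83 + 73 + 53 = 272.
Anti-diagonal: 81 + 61 + 56 + 75 = 273.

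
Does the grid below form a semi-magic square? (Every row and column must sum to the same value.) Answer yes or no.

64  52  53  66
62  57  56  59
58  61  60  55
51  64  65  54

Row 1: 64 + 52 + 53 + 66 = 235.
Row 2: 62 + 57 + 56 + 59 = 234.
Row 3: 58 + 61 + 60 + 55 = 234.
Row 4: 51 + 64 + 65 + 54 = 234.
Column 1: 64 + 62 + 58 + 51 = 235.
Column 2: 52 + 57 + 61 + 64 = 234.
Column 3: 53 + 56 + 60 + 65 = 234.
Column 4: 66 + 59 + 55 + 54 = 234.

No — column 2 sums to 234 but column 1 sums to 235.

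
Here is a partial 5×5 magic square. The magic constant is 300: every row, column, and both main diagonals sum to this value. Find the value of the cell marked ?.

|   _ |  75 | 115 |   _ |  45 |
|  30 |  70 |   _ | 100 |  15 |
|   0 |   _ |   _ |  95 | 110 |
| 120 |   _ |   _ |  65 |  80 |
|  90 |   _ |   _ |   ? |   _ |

35

Row 2 needs 300; the known cells sum to 215, so (2,3) = 85.
Column 1 must total 300; the given cells sum to 240, so (1,1) = 60.
The remaining cell in column 5 is (5,5) = 300 − 250 = 50.
Main diagonal: 60 + 70 + 65 + 50 + ? = 300, so (3,3) = 55.
From anti-diagonal, 300 − (45 + 100 + 55 + 90) gives (4,2) = 10.
The remaining cell in row 1 is (1,4) = 300 − 295 = 5.
Row 3: 0 + 55 + 95 + 110 + ? = 300, so (3,2) = 40.
Row 4 needs 300; the known cells sum to 275, so (4,3) = 25.
Column 2: 75 + 70 + 40 + 10 + ? = 300, so (5,2) = 105.
Column 3: 115 + 85 + 55 + 25 + ? = 300, so (5,3) = 20.
Column 4 must total 300; the given cells sum to 265, so (5,4) = 35.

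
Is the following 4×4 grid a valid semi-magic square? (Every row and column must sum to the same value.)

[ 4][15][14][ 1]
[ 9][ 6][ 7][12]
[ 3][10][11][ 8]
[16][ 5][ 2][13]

Row 1: 4 + 15 + 14 + 1 = 34.
Row 2: 9 + 6 + 7 + 12 = 34.
Row 3: 3 + 10 + 11 + 8 = 32.
Row 4: 16 + 5 + 2 + 13 = 36.
Column 1: 4 + 9 + 3 + 16 = 32.
Column 2: 15 + 6 + 10 + 5 = 36.
Column 3: 14 + 7 + 11 + 2 = 34.
Column 4: 1 + 12 + 8 + 13 = 34.

No — row 4 sums to 36 but row 3 sums to 32.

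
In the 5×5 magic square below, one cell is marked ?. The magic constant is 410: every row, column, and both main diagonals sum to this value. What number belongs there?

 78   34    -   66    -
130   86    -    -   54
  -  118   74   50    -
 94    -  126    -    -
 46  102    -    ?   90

114

Column 1 needs 410; the known cells sum to 348, so (3,1) = 62.
Column 2: 34 + 86 + 118 + 102 + ? = 410, so (4,2) = 70.
The remaining cell in main diagonal is (4,4) = 410 − 328 = 82.
Row 3: 62 + 118 + 74 + 50 + ? = 410, so (3,5) = 106.
From row 4, 410 − (94 + 70 + 126 + 82) gives (4,5) = 38.
From column 5, 410 − (54 + 106 + 38 + 90) gives (1,5) = 122.
Using anti-diagonal: 122 + 74 + 70 + 46 + ? → (2,4) = 410 − 312 = 98.
Row 1 needs 410; the known cells sum to 300, so (1,3) = 110.
From row 2, 410 − (130 + 86 + 98 + 54) gives (2,3) = 42.
Column 3 needs 410; the known cells sum to 352, so (5,3) = 58.
Using column 4: 66 + 98 + 50 + 82 + ? → (5,4) = 410 − 296 = 114.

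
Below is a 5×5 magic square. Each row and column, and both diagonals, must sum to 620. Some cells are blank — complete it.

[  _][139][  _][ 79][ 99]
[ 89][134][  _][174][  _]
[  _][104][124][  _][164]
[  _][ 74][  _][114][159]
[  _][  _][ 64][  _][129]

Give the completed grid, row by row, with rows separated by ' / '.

119 139 184 79 99 / 89 134 154 174 69 / 84 104 124 144 164 / 179 74 94 114 159 / 149 169 64 109 129

Column 2 must total 620; the given cells sum to 451, so (5,2) = 169.
The remaining cell in column 5 is (2,5) = 620 − 551 = 69.
Main diagonal needs 620; the known cells sum to 501, so (1,1) = 119.
Anti-diagonal must total 620; the given cells sum to 471, so (5,1) = 149.
Row 1: 119 + 139 + 79 + 99 + ? = 620, so (1,3) = 184.
Row 2 needs 620; the known cells sum to 466, so (2,3) = 154.
From row 5, 620 − (149 + 169 + 64 + 129) gives (5,4) = 109.
The remaining cell in column 3 is (4,3) = 620 − 526 = 94.
Using column 4: 79 + 174 + 114 + 109 + ? → (3,4) = 620 − 476 = 144.
The remaining cell in row 3 is (3,1) = 620 − 536 = 84.
Row 4: 74 + 94 + 114 + 159 + ? = 620, so (4,1) = 179.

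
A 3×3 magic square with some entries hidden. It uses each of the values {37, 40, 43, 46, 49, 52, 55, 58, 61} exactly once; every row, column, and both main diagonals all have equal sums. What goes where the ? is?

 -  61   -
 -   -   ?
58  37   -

The 9 entries sum to 441, so each line sums to 441/3 = 147.
Row 3 needs 147; the known cells sum to 95, so (3,3) = 52.
Using column 2: 61 + 37 + ? → (2,2) = 147 − 98 = 49.
Main diagonal: 49 + 52 + ? = 147, so (1,1) = 46.
Using anti-diagonal: 49 + 58 + ? → (1,3) = 147 − 107 = 40.
From column 1, 147 − (46 + 58) gives (2,1) = 43.
Column 3: 40 + 52 + ? = 147, so (2,3) = 55.

55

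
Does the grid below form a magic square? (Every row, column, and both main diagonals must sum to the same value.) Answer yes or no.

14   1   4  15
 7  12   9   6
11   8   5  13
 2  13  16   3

No — row 3 sums to 37 but column 2 sums to 34.

Row 1: 14 + 1 + 4 + 15 = 34.
Row 2: 7 + 12 + 9 + 6 = 34.
Row 3: 11 + 8 + 5 + 13 = 37.
Row 4: 2 + 13 + 16 + 3 = 34.
Column 1: 14 + 7 + 11 + 2 = 34.
Column 2: 1 + 12 + 8 + 13 = 34.
Column 3: 4 + 9 + 5 + 16 = 34.
Column 4: 15 + 6 + 13 + 3 = 37.
Main diagonal: 14 + 12 + 5 + 3 = 34.
Anti-diagonal: 15 + 9 + 8 + 2 = 34.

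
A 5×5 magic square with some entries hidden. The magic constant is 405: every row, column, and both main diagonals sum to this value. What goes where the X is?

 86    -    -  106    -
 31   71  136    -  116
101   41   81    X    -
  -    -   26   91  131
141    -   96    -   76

Using row 2: 31 + 71 + 136 + 116 + ? → (2,4) = 405 − 354 = 51.
From column 1, 405 − (86 + 31 + 101 + 141) gives (4,1) = 46.
Using column 3: 136 + 81 + 26 + 96 + ? → (1,3) = 405 − 339 = 66.
Row 4 must total 405; the given cells sum to 294, so (4,2) = 111.
Using anti-diagonal: 51 + 81 + 111 + 141 + ? → (1,5) = 405 − 384 = 21.
Row 1: 86 + 66 + 106 + 21 + ? = 405, so (1,2) = 126.
Using column 2: 126 + 71 + 41 + 111 + ? → (5,2) = 405 − 349 = 56.
Column 5: 21 + 116 + 131 + 76 + ? = 405, so (3,5) = 61.
Using row 3: 101 + 41 + 81 + 61 + ? → (3,4) = 405 − 284 = 121.

121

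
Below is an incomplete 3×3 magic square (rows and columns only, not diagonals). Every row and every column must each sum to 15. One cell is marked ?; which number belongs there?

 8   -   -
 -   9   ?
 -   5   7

2

Row 3 needs 15; the known cells sum to 12, so (3,1) = 3.
Column 1 needs 15; the known cells sum to 11, so (2,1) = 4.
The remaining cell in column 2 is (1,2) = 15 − 14 = 1.
Row 1 must total 15; the given cells sum to 9, so (1,3) = 6.
Using row 2: 4 + 9 + ? → (2,3) = 15 − 13 = 2.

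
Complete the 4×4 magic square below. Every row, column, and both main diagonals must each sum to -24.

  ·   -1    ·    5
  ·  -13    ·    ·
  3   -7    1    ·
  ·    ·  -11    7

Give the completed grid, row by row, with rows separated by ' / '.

-19 -1 -9 5 / 9 -13 -5 -15 / 3 -7 1 -21 / -17 -3 -11 7

Using row 3: 3 + (-7) + 1 + ? → (3,4) = -24 − (-3) = -21.
Column 2: -1 + (-13) + (-7) + ? = -24, so (4,2) = -3.
Column 4 must total -24; the given cells sum to -9, so (2,4) = -15.
Main diagonal needs -24; the known cells sum to -5, so (1,1) = -19.
Using row 1: -19 + (-1) + 5 + ? → (1,3) = -24 − (-15) = -9.
Row 4 needs -24; the known cells sum to -7, so (4,1) = -17.
Using column 1: -19 + 3 + (-17) + ? → (2,1) = -24 − (-33) = 9.
From column 3, -24 − (-9 + 1 + (-11)) gives (2,3) = -5.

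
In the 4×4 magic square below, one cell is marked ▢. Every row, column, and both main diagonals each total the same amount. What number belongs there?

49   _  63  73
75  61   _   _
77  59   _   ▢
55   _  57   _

Column 1 is complete and sums to 256; that is the magic constant.
Row 1 must total 256; the given cells sum to 185, so (1,2) = 71.
Using column 2: 71 + 61 + 59 + ? → (4,2) = 256 − 191 = 65.
Anti-diagonal: 73 + 59 + 55 + ? = 256, so (2,3) = 69.
Row 2 must total 256; the given cells sum to 205, so (2,4) = 51.
From row 4, 256 − (55 + 65 + 57) gives (4,4) = 79.
The remaining cell in column 3 is (3,3) = 256 − 189 = 67.
From column 4, 256 − (73 + 51 + 79) gives (3,4) = 53.

53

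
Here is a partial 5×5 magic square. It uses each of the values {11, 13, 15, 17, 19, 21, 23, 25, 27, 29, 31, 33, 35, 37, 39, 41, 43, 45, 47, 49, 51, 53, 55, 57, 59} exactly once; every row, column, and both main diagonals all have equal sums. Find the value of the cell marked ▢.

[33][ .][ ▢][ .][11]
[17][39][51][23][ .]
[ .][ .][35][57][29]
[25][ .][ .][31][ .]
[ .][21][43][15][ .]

27

The 25 entries sum to 875, so each line sums to 875/5 = 175.
From row 2, 175 − (17 + 39 + 51 + 23) gives (2,5) = 45.
Column 4 needs 175; the known cells sum to 126, so (1,4) = 49.
Main diagonal needs 175; the known cells sum to 138, so (5,5) = 37.
From row 5, 175 − (21 + 43 + 15 + 37) gives (5,1) = 59.
Column 1: 33 + 17 + 25 + 59 + ? = 175, so (3,1) = 41.
From column 5, 175 − (11 + 45 + 29 + 37) gives (4,5) = 53.
From anti-diagonal, 175 − (11 + 23 + 35 + 59) gives (4,2) = 47.
Using row 3: 41 + 35 + 57 + 29 + ? → (3,2) = 175 − 162 = 13.
Row 4 must total 175; the given cells sum to 156, so (4,3) = 19.
Column 2: 39 + 13 + 47 + 21 + ? = 175, so (1,2) = 55.
From column 3, 175 − (51 + 35 + 19 + 43) gives (1,3) = 27.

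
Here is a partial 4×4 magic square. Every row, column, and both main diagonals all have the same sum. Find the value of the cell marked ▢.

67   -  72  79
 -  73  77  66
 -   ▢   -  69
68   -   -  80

Column 4 is complete and sums to 294; that is the magic constant.
Row 1: 67 + 72 + 79 + ? = 294, so (1,2) = 76.
Row 2 must total 294; the given cells sum to 216, so (2,1) = 78.
From column 1, 294 − (67 + 78 + 68) gives (3,1) = 81.
Main diagonal must total 294; the given cells sum to 220, so (3,3) = 74.
From anti-diagonal, 294 − (79 + 77 + 68) gives (3,2) = 70.

70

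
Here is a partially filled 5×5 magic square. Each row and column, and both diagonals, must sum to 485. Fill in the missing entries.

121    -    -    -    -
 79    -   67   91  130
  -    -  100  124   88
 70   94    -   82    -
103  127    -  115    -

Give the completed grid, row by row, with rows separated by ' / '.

121 85 109 73 97 / 79 118 67 91 130 / 112 61 100 124 88 / 70 94 133 82 106 / 103 127 76 115 64

Row 2 needs 485; the known cells sum to 367, so (2,2) = 118.
Column 1 needs 485; the known cells sum to 373, so (3,1) = 112.
The remaining cell in column 4 is (1,4) = 485 − 412 = 73.
Main diagonal needs 485; the known cells sum to 421, so (5,5) = 64.
Anti-diagonal must total 485; the given cells sum to 388, so (1,5) = 97.
Row 3: 112 + 100 + 124 + 88 + ? = 485, so (3,2) = 61.
Row 5: 103 + 127 + 115 + 64 + ? = 485, so (5,3) = 76.
The remaining cell in column 2 is (1,2) = 485 − 400 = 85.
Column 5: 97 + 130 + 88 + 64 + ? = 485, so (4,5) = 106.
The remaining cell in row 1 is (1,3) = 485 − 376 = 109.
Using row 4: 70 + 94 + 82 + 106 + ? → (4,3) = 485 − 352 = 133.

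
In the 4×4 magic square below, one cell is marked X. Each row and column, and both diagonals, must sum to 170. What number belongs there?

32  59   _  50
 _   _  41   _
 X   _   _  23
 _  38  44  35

65

Using row 1: 32 + 59 + 50 + ? → (1,3) = 170 − 141 = 29.
From row 4, 170 − (38 + 44 + 35) gives (4,1) = 53.
Using column 3: 29 + 41 + 44 + ? → (3,3) = 170 − 114 = 56.
The remaining cell in column 4 is (2,4) = 170 − 108 = 62.
Main diagonal needs 170; the known cells sum to 123, so (2,2) = 47.
Anti-diagonal: 50 + 41 + 53 + ? = 170, so (3,2) = 26.
From row 2, 170 − (47 + 41 + 62) gives (2,1) = 20.
Row 3: 26 + 56 + 23 + ? = 170, so (3,1) = 65.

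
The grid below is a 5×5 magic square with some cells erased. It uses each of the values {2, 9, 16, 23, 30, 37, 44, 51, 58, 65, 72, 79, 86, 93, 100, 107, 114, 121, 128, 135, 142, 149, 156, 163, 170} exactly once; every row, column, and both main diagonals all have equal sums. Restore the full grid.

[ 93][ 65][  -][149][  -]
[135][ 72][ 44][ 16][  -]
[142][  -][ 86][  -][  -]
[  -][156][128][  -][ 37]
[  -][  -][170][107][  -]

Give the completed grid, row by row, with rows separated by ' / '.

93 65 2 149 121 / 135 72 44 16 163 / 142 114 86 58 30 / 9 156 128 100 37 / 51 23 170 107 79

The 25 entries sum to 2150, so each line sums to 2150/5 = 430.
Row 2: 135 + 72 + 44 + 16 + ? = 430, so (2,5) = 163.
Column 3: 44 + 86 + 128 + 170 + ? = 430, so (1,3) = 2.
Using row 1: 93 + 65 + 2 + 149 + ? → (1,5) = 430 − 309 = 121.
Using anti-diagonal: 121 + 16 + 86 + 156 + ? → (5,1) = 430 − 379 = 51.
Column 1 needs 430; the known cells sum to 421, so (4,1) = 9.
Row 4 must total 430; the given cells sum to 330, so (4,4) = 100.
Column 4 must total 430; the given cells sum to 372, so (3,4) = 58.
From main diagonal, 430 − (93 + 72 + 86 + 100) gives (5,5) = 79.
Row 5 must total 430; the given cells sum to 407, so (5,2) = 23.
Column 2 must total 430; the given cells sum to 316, so (3,2) = 114.
From column 5, 430 − (121 + 163 + 37 + 79) gives (3,5) = 30.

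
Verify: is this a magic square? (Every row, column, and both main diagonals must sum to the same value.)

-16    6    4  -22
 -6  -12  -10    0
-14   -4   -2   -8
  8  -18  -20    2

Row 1: -16 + 6 + 4 + (-22) = -28.
Row 2: -6 + (-12) + (-10) + 0 = -28.
Row 3: -14 + (-4) + (-2) + (-8) = -28.
Row 4: 8 + (-18) + (-20) + 2 = -28.
Column 1: -16 + (-6) + (-14) + 8 = -28.
Column 2: 6 + (-12) + (-4) + (-18) = -28.
Column 3: 4 + (-10) + (-2) + (-20) = -28.
Column 4: -22 + 0 + (-8) + 2 = -28.
Main diagonal: -16 + (-12) + (-2) + 2 = -28.
Anti-diagonal: -22 + (-10) + (-4) + 8 = -28.
All lines sum to -28.

Yes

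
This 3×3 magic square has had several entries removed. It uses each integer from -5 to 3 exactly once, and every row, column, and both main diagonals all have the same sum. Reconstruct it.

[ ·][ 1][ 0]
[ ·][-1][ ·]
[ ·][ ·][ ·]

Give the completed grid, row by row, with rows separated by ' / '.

The entries are -5 through 3, which sum to -9, so each line sums to -9/3 = -3.
Row 1 must total -3; the given cells sum to 1, so (1,1) = -4.
From column 2, -3 − (1 + (-1)) gives (3,2) = -3.
Main diagonal needs -3; the known cells sum to -5, so (3,3) = 2.
The remaining cell in anti-diagonal is (3,1) = -3 − (-1) = -2.
Column 1: -4 + (-2) + ? = -3, so (2,1) = 3.
The remaining cell in column 3 is (2,3) = -3 − 2 = -5.

-4 1 0 / 3 -1 -5 / -2 -3 2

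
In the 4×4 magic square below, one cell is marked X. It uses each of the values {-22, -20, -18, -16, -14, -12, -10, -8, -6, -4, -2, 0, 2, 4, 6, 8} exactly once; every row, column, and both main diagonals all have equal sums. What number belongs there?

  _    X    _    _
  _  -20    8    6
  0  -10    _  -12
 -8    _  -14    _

The 16 entries sum to -112, so each line sums to -112/4 = -28.
Row 2 needs -28; the known cells sum to -6, so (2,1) = -22.
From row 3, -28 − (0 + (-10) + (-12)) gives (3,3) = -6.
Using column 1: -22 + 0 + (-8) + ? → (1,1) = -28 − (-30) = 2.
From column 3, -28 − (8 + (-6) + (-14)) gives (1,3) = -16.
The remaining cell in main diagonal is (4,4) = -28 − (-24) = -4.
From anti-diagonal, -28 − (8 + (-10) + (-8)) gives (1,4) = -18.
Row 1 must total -28; the given cells sum to -32, so (1,2) = 4.

4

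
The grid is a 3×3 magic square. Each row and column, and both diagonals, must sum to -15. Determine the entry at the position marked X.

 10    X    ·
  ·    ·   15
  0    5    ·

-15

Using row 3: 0 + 5 + ? → (3,3) = -15 − 5 = -20.
Column 1 must total -15; the given cells sum to 10, so (2,1) = -25.
Column 3 needs -15; the known cells sum to -5, so (1,3) = -10.
Main diagonal needs -15; the known cells sum to -10, so (2,2) = -5.
Row 1 needs -15; the known cells sum to 0, so (1,2) = -15.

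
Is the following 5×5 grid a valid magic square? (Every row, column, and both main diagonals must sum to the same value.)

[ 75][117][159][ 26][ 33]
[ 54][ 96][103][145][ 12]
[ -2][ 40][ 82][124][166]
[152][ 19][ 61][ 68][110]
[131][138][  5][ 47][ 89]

Row 1: 75 + 117 + 159 + 26 + 33 = 410.
Row 2: 54 + 96 + 103 + 145 + 12 = 410.
Row 3: -2 + 40 + 82 + 124 + 166 = 410.
Row 4: 152 + 19 + 61 + 68 + 110 = 410.
Row 5: 131 + 138 + 5 + 47 + 89 = 410.
Column 1: 75 + 54 + (-2) + 152 + 131 = 410.
Column 2: 117 + 96 + 40 + 19 + 138 = 410.
Column 3: 159 + 103 + 82 + 61 + 5 = 410.
Column 4: 26 + 145 + 124 + 68 + 47 = 410.
Column 5: 33 + 12 + 166 + 110 + 89 = 410.
Main diagonal: 75 + 96 + 82 + 68 + 89 = 410.
Anti-diagonal: 33 + 145 + 82 + 19 + 131 = 410.
All lines sum to 410.

Yes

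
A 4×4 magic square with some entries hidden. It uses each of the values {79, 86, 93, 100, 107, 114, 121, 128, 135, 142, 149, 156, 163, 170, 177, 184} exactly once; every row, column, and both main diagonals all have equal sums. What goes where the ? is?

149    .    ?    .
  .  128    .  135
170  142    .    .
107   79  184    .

The 16 entries sum to 2104, so each line sums to 2104/4 = 526.
Row 4 must total 526; the given cells sum to 370, so (4,4) = 156.
The remaining cell in column 1 is (2,1) = 526 − 426 = 100.
Column 2 must total 526; the given cells sum to 349, so (1,2) = 177.
Using main diagonal: 149 + 128 + 156 + ? → (3,3) = 526 − 433 = 93.
From row 2, 526 − (100 + 128 + 135) gives (2,3) = 163.
From row 3, 526 − (170 + 142 + 93) gives (3,4) = 121.
Column 3 must total 526; the given cells sum to 440, so (1,3) = 86.

86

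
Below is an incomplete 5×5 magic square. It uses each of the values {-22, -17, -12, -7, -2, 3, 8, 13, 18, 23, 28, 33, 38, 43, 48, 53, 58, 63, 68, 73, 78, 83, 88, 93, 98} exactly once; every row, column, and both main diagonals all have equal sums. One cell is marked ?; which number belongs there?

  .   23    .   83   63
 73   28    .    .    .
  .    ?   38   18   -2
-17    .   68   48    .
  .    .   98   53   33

The 25 entries sum to 950, so each line sums to 950/5 = 190.
The remaining cell in column 4 is (2,4) = 190 − 202 = -12.
From main diagonal, 190 − (28 + 38 + 48 + 33) gives (1,1) = 43.
Row 1: 43 + 23 + 83 + 63 + ? = 190, so (1,3) = -22.
Column 3: -22 + 38 + 68 + 98 + ? = 190, so (2,3) = 8.
From row 2, 190 − (73 + 28 + 8 + (-12)) gives (2,5) = 93.
The remaining cell in column 5 is (4,5) = 190 − 187 = 3.
The remaining cell in row 4 is (4,2) = 190 − 102 = 88.
Anti-diagonal: 63 + (-12) + 38 + 88 + ? = 190, so (5,1) = 13.
Row 5 must total 190; the given cells sum to 197, so (5,2) = -7.
From column 1, 190 − (43 + 73 + (-17) + 13) gives (3,1) = 78.
From column 2, 190 − (23 + 28 + 88 + (-7)) gives (3,2) = 58.

58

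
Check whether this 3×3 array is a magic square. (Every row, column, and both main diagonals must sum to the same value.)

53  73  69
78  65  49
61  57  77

Row 1: 53 + 73 + 69 = 195.
Row 2: 78 + 65 + 49 = 192.
Row 3: 61 + 57 + 77 = 195.
Column 1: 53 + 78 + 61 = 192.
Column 2: 73 + 65 + 57 = 195.
Column 3: 69 + 49 + 77 = 195.
Main diagonal: 53 + 65 + 77 = 195.
Anti-diagonal: 69 + 65 + 61 = 195.

No — column 2 sums to 195 but row 2 sums to 192.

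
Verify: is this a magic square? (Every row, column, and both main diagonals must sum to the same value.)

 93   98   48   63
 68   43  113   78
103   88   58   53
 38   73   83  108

Row 1: 93 + 98 + 48 + 63 = 302.
Row 2: 68 + 43 + 113 + 78 = 302.
Row 3: 103 + 88 + 58 + 53 = 302.
Row 4: 38 + 73 + 83 + 108 = 302.
Column 1: 93 + 68 + 103 + 38 = 302.
Column 2: 98 + 43 + 88 + 73 = 302.
Column 3: 48 + 113 + 58 + 83 = 302.
Column 4: 63 + 78 + 53 + 108 = 302.
Main diagonal: 93 + 43 + 58 + 108 = 302.
Anti-diagonal: 63 + 113 + 88 + 38 = 302.
All lines sum to 302.

Yes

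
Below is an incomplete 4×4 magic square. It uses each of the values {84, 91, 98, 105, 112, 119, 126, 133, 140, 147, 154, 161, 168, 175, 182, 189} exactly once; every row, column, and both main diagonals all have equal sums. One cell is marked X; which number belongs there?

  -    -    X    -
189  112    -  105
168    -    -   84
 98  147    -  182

126

The 16 entries sum to 2184, so each line sums to 2184/4 = 546.
Using row 2: 189 + 112 + 105 + ? → (2,3) = 546 − 406 = 140.
Using row 4: 98 + 147 + 182 + ? → (4,3) = 546 − 427 = 119.
Column 1 must total 546; the given cells sum to 455, so (1,1) = 91.
Using column 4: 105 + 84 + 182 + ? → (1,4) = 546 − 371 = 175.
The remaining cell in main diagonal is (3,3) = 546 − 385 = 161.
Using anti-diagonal: 175 + 140 + 98 + ? → (3,2) = 546 − 413 = 133.
Using column 2: 112 + 133 + 147 + ? → (1,2) = 546 − 392 = 154.
From column 3, 546 − (140 + 161 + 119) gives (1,3) = 126.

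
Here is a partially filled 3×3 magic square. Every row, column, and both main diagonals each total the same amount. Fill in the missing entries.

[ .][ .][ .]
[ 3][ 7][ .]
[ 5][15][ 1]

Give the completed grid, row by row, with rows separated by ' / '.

Row 3 is already complete: 5 + 15 + 1 = 21, so that is the magic constant.
The remaining cell in row 2 is (2,3) = 21 − 10 = 11.
Using column 1: 3 + 5 + ? → (1,1) = 21 − 8 = 13.
From column 2, 21 − (7 + 15) gives (1,2) = -1.
The remaining cell in column 3 is (1,3) = 21 − 12 = 9.

13 -1 9 / 3 7 11 / 5 15 1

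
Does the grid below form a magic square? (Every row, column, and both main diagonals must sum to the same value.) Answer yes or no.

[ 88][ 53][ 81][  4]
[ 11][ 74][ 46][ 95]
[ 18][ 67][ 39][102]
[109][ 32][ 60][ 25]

Row 1: 88 + 53 + 81 + 4 = 226.
Row 2: 11 + 74 + 46 + 95 = 226.
Row 3: 18 + 67 + 39 + 102 = 226.
Row 4: 109 + 32 + 60 + 25 = 226.
Column 1: 88 + 11 + 18 + 109 = 226.
Column 2: 53 + 74 + 67 + 32 = 226.
Column 3: 81 + 46 + 39 + 60 = 226.
Column 4: 4 + 95 + 102 + 25 = 226.
Main diagonal: 88 + 74 + 39 + 25 = 226.
Anti-diagonal: 4 + 46 + 67 + 109 = 226.
All lines sum to 226.

Yes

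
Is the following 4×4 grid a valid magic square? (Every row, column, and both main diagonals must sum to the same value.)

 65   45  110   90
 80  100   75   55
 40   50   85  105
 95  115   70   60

Row 1: 65 + 45 + 110 + 90 = 310.
Row 2: 80 + 100 + 75 + 55 = 310.
Row 3: 40 + 50 + 85 + 105 = 280.
Row 4: 95 + 115 + 70 + 60 = 340.
Column 1: 65 + 80 + 40 + 95 = 280.
Column 2: 45 + 100 + 50 + 115 = 310.
Column 3: 110 + 75 + 85 + 70 = 340.
Column 4: 90 + 55 + 105 + 60 = 310.
Main diagonal: 65 + 100 + 85 + 60 = 310.
Anti-diagonal: 90 + 75 + 50 + 95 = 310.

No — row 3 sums to 280 but column 3 sums to 340.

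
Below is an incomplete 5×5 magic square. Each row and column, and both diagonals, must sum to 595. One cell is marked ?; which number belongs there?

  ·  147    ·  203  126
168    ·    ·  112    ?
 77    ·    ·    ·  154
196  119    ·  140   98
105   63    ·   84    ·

35

Row 4: 196 + 119 + 140 + 98 + ? = 595, so (4,3) = 42.
From column 1, 595 − (168 + 77 + 196 + 105) gives (1,1) = 49.
From column 4, 595 − (203 + 112 + 140 + 84) gives (3,4) = 56.
From anti-diagonal, 595 − (126 + 112 + 119 + 105) gives (3,3) = 133.
Row 1 needs 595; the known cells sum to 525, so (1,3) = 70.
Row 3 must total 595; the given cells sum to 420, so (3,2) = 175.
Column 2 needs 595; the known cells sum to 504, so (2,2) = 91.
Main diagonal must total 595; the given cells sum to 413, so (5,5) = 182.
The remaining cell in row 5 is (5,3) = 595 − 434 = 161.
Column 3: 70 + 133 + 42 + 161 + ? = 595, so (2,3) = 189.
The remaining cell in column 5 is (2,5) = 595 − 560 = 35.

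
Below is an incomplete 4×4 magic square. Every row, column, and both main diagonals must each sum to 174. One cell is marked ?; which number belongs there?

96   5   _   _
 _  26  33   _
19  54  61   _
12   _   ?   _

Row 3 needs 174; the known cells sum to 134, so (3,4) = 40.
Column 1 must total 174; the given cells sum to 127, so (2,1) = 47.
Column 2 must total 174; the given cells sum to 85, so (4,2) = 89.
Main diagonal needs 174; the known cells sum to 183, so (4,4) = -9.
Anti-diagonal needs 174; the known cells sum to 99, so (1,4) = 75.
The remaining cell in row 1 is (1,3) = 174 − 176 = -2.
From row 2, 174 − (47 + 26 + 33) gives (2,4) = 68.
Row 4 must total 174; the given cells sum to 92, so (4,3) = 82.

82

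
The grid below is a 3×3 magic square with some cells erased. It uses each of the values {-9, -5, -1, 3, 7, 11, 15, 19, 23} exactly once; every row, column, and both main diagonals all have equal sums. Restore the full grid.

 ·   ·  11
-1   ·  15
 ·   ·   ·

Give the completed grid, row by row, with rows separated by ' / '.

19 -9 11 / -1 7 15 / 3 23 -5

The 9 entries sum to 63, so each line sums to 63/3 = 21.
Using row 2: -1 + 15 + ? → (2,2) = 21 − 14 = 7.
Column 3 must total 21; the given cells sum to 26, so (3,3) = -5.
The remaining cell in main diagonal is (1,1) = 21 − 2 = 19.
Anti-diagonal needs 21; the known cells sum to 18, so (3,1) = 3.
Using row 1: 19 + 11 + ? → (1,2) = 21 − 30 = -9.
Using row 3: 3 + (-5) + ? → (3,2) = 21 − (-2) = 23.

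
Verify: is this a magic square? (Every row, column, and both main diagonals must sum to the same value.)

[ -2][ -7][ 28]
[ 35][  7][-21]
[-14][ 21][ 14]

Row 1: -2 + (-7) + 28 = 19.
Row 2: 35 + 7 + (-21) = 21.
Row 3: -14 + 21 + 14 = 21.
Column 1: -2 + 35 + (-14) = 19.
Column 2: -7 + 7 + 21 = 21.
Column 3: 28 + (-21) + 14 = 21.
Main diagonal: -2 + 7 + 14 = 19.
Anti-diagonal: 28 + 7 + (-14) = 21.

No — main diagonal sums to 19 but row 2 sums to 21.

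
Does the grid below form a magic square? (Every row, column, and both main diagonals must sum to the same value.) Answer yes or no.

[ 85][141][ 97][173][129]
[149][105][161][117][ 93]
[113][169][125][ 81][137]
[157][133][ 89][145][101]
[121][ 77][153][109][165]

Yes

Row 1: 85 + 141 + 97 + 173 + 129 = 625.
Row 2: 149 + 105 + 161 + 117 + 93 = 625.
Row 3: 113 + 169 + 125 + 81 + 137 = 625.
Row 4: 157 + 133 + 89 + 145 + 101 = 625.
Row 5: 121 + 77 + 153 + 109 + 165 = 625.
Column 1: 85 + 149 + 113 + 157 + 121 = 625.
Column 2: 141 + 105 + 169 + 133 + 77 = 625.
Column 3: 97 + 161 + 125 + 89 + 153 = 625.
Column 4: 173 + 117 + 81 + 145 + 109 = 625.
Column 5: 129 + 93 + 137 + 101 + 165 = 625.
Main diagonal: 85 + 105 + 125 + 145 + 165 = 625.
Anti-diagonal: 129 + 117 + 125 + 133 + 121 = 625.
All lines sum to 625.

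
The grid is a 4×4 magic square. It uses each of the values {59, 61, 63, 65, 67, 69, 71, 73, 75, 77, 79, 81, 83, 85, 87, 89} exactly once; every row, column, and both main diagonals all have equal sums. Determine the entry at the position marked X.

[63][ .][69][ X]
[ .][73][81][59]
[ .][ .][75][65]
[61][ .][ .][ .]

The 16 entries sum to 1184, so each line sums to 1184/4 = 296.
Using row 2: 73 + 81 + 59 + ? → (2,1) = 296 − 213 = 83.
Using column 1: 63 + 83 + 61 + ? → (3,1) = 296 − 207 = 89.
The remaining cell in column 3 is (4,3) = 296 − 225 = 71.
Main diagonal must total 296; the given cells sum to 211, so (4,4) = 85.
Using row 3: 89 + 75 + 65 + ? → (3,2) = 296 − 229 = 67.
Using row 4: 61 + 71 + 85 + ? → (4,2) = 296 − 217 = 79.
Column 2 needs 296; the known cells sum to 219, so (1,2) = 77.
Column 4 needs 296; the known cells sum to 209, so (1,4) = 87.

87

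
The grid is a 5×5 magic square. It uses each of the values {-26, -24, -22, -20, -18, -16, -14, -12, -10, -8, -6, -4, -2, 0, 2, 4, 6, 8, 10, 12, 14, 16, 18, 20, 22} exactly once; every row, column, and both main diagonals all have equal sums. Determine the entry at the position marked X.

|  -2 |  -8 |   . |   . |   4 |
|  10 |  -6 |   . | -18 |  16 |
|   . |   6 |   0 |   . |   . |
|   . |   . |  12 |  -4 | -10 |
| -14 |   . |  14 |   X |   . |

8

The 25 entries sum to -50, so each line sums to -50/5 = -10.
The remaining cell in row 2 is (2,3) = -10 − 2 = -12.
The remaining cell in column 3 is (1,3) = -10 − 14 = -24.
Main diagonal: -2 + (-6) + 0 + (-4) + ? = -10, so (5,5) = 2.
From anti-diagonal, -10 − (4 + (-18) + 0 + (-14)) gives (4,2) = 18.
Using row 1: -2 + (-8) + (-24) + 4 + ? → (1,4) = -10 − (-30) = 20.
Row 4: 18 + 12 + (-4) + (-10) + ? = -10, so (4,1) = -26.
The remaining cell in column 1 is (3,1) = -10 − (-32) = 22.
The remaining cell in column 2 is (5,2) = -10 − 10 = -20.
From column 5, -10 − (4 + 16 + (-10) + 2) gives (3,5) = -22.
Row 3: 22 + 6 + 0 + (-22) + ? = -10, so (3,4) = -16.
Row 5 needs -10; the known cells sum to -18, so (5,4) = 8.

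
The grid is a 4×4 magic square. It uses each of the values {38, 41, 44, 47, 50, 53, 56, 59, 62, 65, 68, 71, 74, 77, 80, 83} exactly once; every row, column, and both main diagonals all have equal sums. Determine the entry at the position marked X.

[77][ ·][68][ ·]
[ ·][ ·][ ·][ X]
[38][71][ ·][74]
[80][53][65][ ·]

The 16 entries sum to 968, so each line sums to 968/4 = 242.
Using row 3: 38 + 71 + 74 + ? → (3,3) = 242 − 183 = 59.
From row 4, 242 − (80 + 53 + 65) gives (4,4) = 44.
Column 1 needs 242; the known cells sum to 195, so (2,1) = 47.
Using column 3: 68 + 59 + 65 + ? → (2,3) = 242 − 192 = 50.
The remaining cell in main diagonal is (2,2) = 242 − 180 = 62.
The remaining cell in anti-diagonal is (1,4) = 242 − 201 = 41.
Row 1: 77 + 68 + 41 + ? = 242, so (1,2) = 56.
Row 2 needs 242; the known cells sum to 159, so (2,4) = 83.

83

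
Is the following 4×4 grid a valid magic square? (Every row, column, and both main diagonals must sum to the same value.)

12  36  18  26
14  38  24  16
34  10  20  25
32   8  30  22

Row 1: 12 + 36 + 18 + 26 = 92.
Row 2: 14 + 38 + 24 + 16 = 92.
Row 3: 34 + 10 + 20 + 25 = 89.
Row 4: 32 + 8 + 30 + 22 = 92.
Column 1: 12 + 14 + 34 + 32 = 92.
Column 2: 36 + 38 + 10 + 8 = 92.
Column 3: 18 + 24 + 20 + 30 = 92.
Column 4: 26 + 16 + 25 + 22 = 89.
Main diagonal: 12 + 38 + 20 + 22 = 92.
Anti-diagonal: 26 + 24 + 10 + 32 = 92.

No — column 1 sums to 92 but row 3 sums to 89.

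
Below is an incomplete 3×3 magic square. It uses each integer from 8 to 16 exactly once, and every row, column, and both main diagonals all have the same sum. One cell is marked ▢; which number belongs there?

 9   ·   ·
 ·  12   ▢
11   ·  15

8

The entries are 8 through 16, which sum to 108, so each line sums to 108/3 = 36.
Using row 3: 11 + 15 + ? → (3,2) = 36 − 26 = 10.
From column 1, 36 − (9 + 11) gives (2,1) = 16.
Column 2 needs 36; the known cells sum to 22, so (1,2) = 14.
Anti-diagonal: 12 + 11 + ? = 36, so (1,3) = 13.
The remaining cell in row 2 is (2,3) = 36 − 28 = 8.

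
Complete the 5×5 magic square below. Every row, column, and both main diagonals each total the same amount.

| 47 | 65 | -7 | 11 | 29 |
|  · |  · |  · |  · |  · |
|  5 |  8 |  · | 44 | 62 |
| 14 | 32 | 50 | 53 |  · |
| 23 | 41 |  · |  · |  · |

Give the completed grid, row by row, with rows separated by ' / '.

Row 1 is already complete: 47 + 65 + -7 + 11 + 29 = 145, so that is the magic constant.
Row 3 needs 145; the known cells sum to 119, so (3,3) = 26.
From row 4, 145 − (14 + 32 + 50 + 53) gives (4,5) = -4.
Column 1: 47 + 5 + 14 + 23 + ? = 145, so (2,1) = 56.
Column 2 must total 145; the given cells sum to 146, so (2,2) = -1.
From main diagonal, 145 − (47 + (-1) + 26 + 53) gives (5,5) = 20.
Anti-diagonal needs 145; the known cells sum to 110, so (2,4) = 35.
From column 4, 145 − (11 + 35 + 44 + 53) gives (5,4) = 2.
Column 5: 29 + 62 + (-4) + 20 + ? = 145, so (2,5) = 38.
From row 2, 145 − (56 + (-1) + 35 + 38) gives (2,3) = 17.
The remaining cell in row 5 is (5,3) = 145 − 86 = 59.

47 65 -7 11 29 / 56 -1 17 35 38 / 5 8 26 44 62 / 14 32 50 53 -4 / 23 41 59 2 20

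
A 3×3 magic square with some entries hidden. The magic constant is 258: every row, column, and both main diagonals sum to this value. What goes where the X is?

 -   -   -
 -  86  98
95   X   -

The remaining cell in row 2 is (2,1) = 258 − 184 = 74.
Column 1: 74 + 95 + ? = 258, so (1,1) = 89.
Using main diagonal: 89 + 86 + ? → (3,3) = 258 − 175 = 83.
The remaining cell in anti-diagonal is (1,3) = 258 − 181 = 77.
From row 1, 258 − (89 + 77) gives (1,2) = 92.
Using row 3: 95 + 83 + ? → (3,2) = 258 − 178 = 80.

80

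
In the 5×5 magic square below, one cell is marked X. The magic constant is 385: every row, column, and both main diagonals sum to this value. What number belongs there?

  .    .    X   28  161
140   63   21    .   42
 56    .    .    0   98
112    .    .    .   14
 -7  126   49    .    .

Row 2 needs 385; the known cells sum to 266, so (2,4) = 119.
Column 1 needs 385; the known cells sum to 301, so (1,1) = 84.
From column 5, 385 − (161 + 42 + 98 + 14) gives (5,5) = 70.
Row 5 needs 385; the known cells sum to 238, so (5,4) = 147.
Column 4 must total 385; the given cells sum to 294, so (4,4) = 91.
Main diagonal must total 385; the given cells sum to 308, so (3,3) = 77.
The remaining cell in anti-diagonal is (4,2) = 385 − 350 = 35.
Row 3: 56 + 77 + 0 + 98 + ? = 385, so (3,2) = 154.
From row 4, 385 − (112 + 35 + 91 + 14) gives (4,3) = 133.
Using column 2: 63 + 154 + 35 + 126 + ? → (1,2) = 385 − 378 = 7.
From column 3, 385 − (21 + 77 + 133 + 49) gives (1,3) = 105.

105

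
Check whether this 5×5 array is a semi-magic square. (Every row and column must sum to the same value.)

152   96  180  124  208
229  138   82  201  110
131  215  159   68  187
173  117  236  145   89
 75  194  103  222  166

Yes

Row 1: 152 + 96 + 180 + 124 + 208 = 760.
Row 2: 229 + 138 + 82 + 201 + 110 = 760.
Row 3: 131 + 215 + 159 + 68 + 187 = 760.
Row 4: 173 + 117 + 236 + 145 + 89 = 760.
Row 5: 75 + 194 + 103 + 222 + 166 = 760.
Column 1: 152 + 229 + 131 + 173 + 75 = 760.
Column 2: 96 + 138 + 215 + 117 + 194 = 760.
Column 3: 180 + 82 + 159 + 236 + 103 = 760.
Column 4: 124 + 201 + 68 + 145 + 222 = 760.
Column 5: 208 + 110 + 187 + 89 + 166 = 760.
All lines sum to 760.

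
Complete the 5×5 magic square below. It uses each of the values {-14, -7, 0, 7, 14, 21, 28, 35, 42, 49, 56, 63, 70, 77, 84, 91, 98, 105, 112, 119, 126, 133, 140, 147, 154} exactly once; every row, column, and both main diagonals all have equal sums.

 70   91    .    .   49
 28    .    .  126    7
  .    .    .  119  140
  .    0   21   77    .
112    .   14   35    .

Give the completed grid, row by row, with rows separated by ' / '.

The 25 entries sum to 1750, so each line sums to 1750/5 = 350.
Column 4: 126 + 119 + 77 + 35 + ? = 350, so (1,4) = -7.
The remaining cell in anti-diagonal is (3,3) = 350 − 287 = 63.
Row 1: 70 + 91 + (-7) + 49 + ? = 350, so (1,3) = 147.
From column 3, 350 − (147 + 63 + 21 + 14) gives (2,3) = 105.
From row 2, 350 − (28 + 105 + 126 + 7) gives (2,2) = 84.
From main diagonal, 350 − (70 + 84 + 63 + 77) gives (5,5) = 56.
Row 5 must total 350; the given cells sum to 217, so (5,2) = 133.
Column 2 must total 350; the given cells sum to 308, so (3,2) = 42.
From column 5, 350 − (49 + 7 + 140 + 56) gives (4,5) = 98.
The remaining cell in row 3 is (3,1) = 350 − 364 = -14.
Row 4 must total 350; the given cells sum to 196, so (4,1) = 154.

70 91 147 -7 49 / 28 84 105 126 7 / -14 42 63 119 140 / 154 0 21 77 98 / 112 133 14 35 56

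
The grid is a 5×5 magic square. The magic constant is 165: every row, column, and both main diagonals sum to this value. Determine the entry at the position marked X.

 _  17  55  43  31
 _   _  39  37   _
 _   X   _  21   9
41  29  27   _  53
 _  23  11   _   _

45

Row 1: 17 + 55 + 43 + 31 + ? = 165, so (1,1) = 19.
The remaining cell in row 4 is (4,4) = 165 − 150 = 15.
From column 3, 165 − (55 + 39 + 27 + 11) gives (3,3) = 33.
Column 4 needs 165; the known cells sum to 116, so (5,4) = 49.
Anti-diagonal needs 165; the known cells sum to 130, so (5,1) = 35.
Row 5: 35 + 23 + 11 + 49 + ? = 165, so (5,5) = 47.
From column 5, 165 − (31 + 9 + 53 + 47) gives (2,5) = 25.
Using main diagonal: 19 + 33 + 15 + 47 + ? → (2,2) = 165 − 114 = 51.
From row 2, 165 − (51 + 39 + 37 + 25) gives (2,1) = 13.
From column 1, 165 − (19 + 13 + 41 + 35) gives (3,1) = 57.
The remaining cell in column 2 is (3,2) = 165 − 120 = 45.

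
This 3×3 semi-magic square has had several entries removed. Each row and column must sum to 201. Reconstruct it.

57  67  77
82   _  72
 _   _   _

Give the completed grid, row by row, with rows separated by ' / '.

57 67 77 / 82 47 72 / 62 87 52

Row 2: 82 + 72 + ? = 201, so (2,2) = 47.
Using column 1: 57 + 82 + ? → (3,1) = 201 − 139 = 62.
Column 2 needs 201; the known cells sum to 114, so (3,2) = 87.
Column 3: 77 + 72 + ? = 201, so (3,3) = 52.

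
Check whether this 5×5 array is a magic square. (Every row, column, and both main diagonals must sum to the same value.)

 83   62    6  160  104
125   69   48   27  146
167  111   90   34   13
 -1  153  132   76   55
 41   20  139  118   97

Row 1: 83 + 62 + 6 + 160 + 104 = 415.
Row 2: 125 + 69 + 48 + 27 + 146 = 415.
Row 3: 167 + 111 + 90 + 34 + 13 = 415.
Row 4: -1 + 153 + 132 + 76 + 55 = 415.
Row 5: 41 + 20 + 139 + 118 + 97 = 415.
Column 1: 83 + 125 + 167 + (-1) + 41 = 415.
Column 2: 62 + 69 + 111 + 153 + 20 = 415.
Column 3: 6 + 48 + 90 + 132 + 139 = 415.
Column 4: 160 + 27 + 34 + 76 + 118 = 415.
Column 5: 104 + 146 + 13 + 55 + 97 = 415.
Main diagonal: 83 + 69 + 90 + 76 + 97 = 415.
Anti-diagonal: 104 + 27 + 90 + 153 + 41 = 415.
All lines sum to 415.

Yes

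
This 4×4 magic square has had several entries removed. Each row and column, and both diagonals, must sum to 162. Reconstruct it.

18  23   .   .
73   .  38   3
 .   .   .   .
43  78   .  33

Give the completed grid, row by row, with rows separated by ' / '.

18 23 53 68 / 73 48 38 3 / 28 13 63 58 / 43 78 8 33

Row 2: 73 + 38 + 3 + ? = 162, so (2,2) = 48.
The remaining cell in row 4 is (4,3) = 162 − 154 = 8.
From column 1, 162 − (18 + 73 + 43) gives (3,1) = 28.
The remaining cell in column 2 is (3,2) = 162 − 149 = 13.
Main diagonal needs 162; the known cells sum to 99, so (3,3) = 63.
Anti-diagonal needs 162; the known cells sum to 94, so (1,4) = 68.
From row 1, 162 − (18 + 23 + 68) gives (1,3) = 53.
Using row 3: 28 + 13 + 63 + ? → (3,4) = 162 − 104 = 58.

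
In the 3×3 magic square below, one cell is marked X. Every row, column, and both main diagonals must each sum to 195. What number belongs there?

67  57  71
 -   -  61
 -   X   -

73

Column 3 needs 195; the known cells sum to 132, so (3,3) = 63.
Main diagonal must total 195; the given cells sum to 130, so (2,2) = 65.
From anti-diagonal, 195 − (71 + 65) gives (3,1) = 59.
Row 2 must total 195; the given cells sum to 126, so (2,1) = 69.
Using row 3: 59 + 63 + ? → (3,2) = 195 − 122 = 73.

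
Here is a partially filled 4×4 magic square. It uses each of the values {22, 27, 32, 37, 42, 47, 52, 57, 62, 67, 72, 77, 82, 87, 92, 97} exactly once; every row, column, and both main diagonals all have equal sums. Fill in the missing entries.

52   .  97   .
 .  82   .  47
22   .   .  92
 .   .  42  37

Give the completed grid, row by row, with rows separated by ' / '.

The 16 entries sum to 952, so each line sums to 952/4 = 238.
From column 4, 238 − (47 + 92 + 37) gives (1,4) = 62.
The remaining cell in main diagonal is (3,3) = 238 − 171 = 67.
From row 1, 238 − (52 + 97 + 62) gives (1,2) = 27.
Row 3 needs 238; the known cells sum to 181, so (3,2) = 57.
From column 2, 238 − (27 + 82 + 57) gives (4,2) = 72.
The remaining cell in column 3 is (2,3) = 238 − 206 = 32.
The remaining cell in anti-diagonal is (4,1) = 238 − 151 = 87.
Row 2 needs 238; the known cells sum to 161, so (2,1) = 77.

52 27 97 62 / 77 82 32 47 / 22 57 67 92 / 87 72 42 37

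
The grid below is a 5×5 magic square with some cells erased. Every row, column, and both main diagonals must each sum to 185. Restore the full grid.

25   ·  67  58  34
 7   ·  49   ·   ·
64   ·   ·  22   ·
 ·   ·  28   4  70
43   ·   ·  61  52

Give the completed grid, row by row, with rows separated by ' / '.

25 1 67 58 34 / 7 73 49 40 16 / 64 55 31 22 13 / 46 37 28 4 70 / 43 19 10 61 52

Using row 1: 25 + 67 + 58 + 34 + ? → (1,2) = 185 − 184 = 1.
The remaining cell in column 1 is (4,1) = 185 − 139 = 46.
The remaining cell in column 4 is (2,4) = 185 − 145 = 40.
Row 4 needs 185; the known cells sum to 148, so (4,2) = 37.
Anti-diagonal needs 185; the known cells sum to 154, so (3,3) = 31.
Using column 3: 67 + 49 + 31 + 28 + ? → (5,3) = 185 − 175 = 10.
From main diagonal, 185 − (25 + 31 + 4 + 52) gives (2,2) = 73.
Row 2: 7 + 73 + 49 + 40 + ? = 185, so (2,5) = 16.
The remaining cell in row 5 is (5,2) = 185 − 166 = 19.
Column 2: 1 + 73 + 37 + 19 + ? = 185, so (3,2) = 55.
Column 5 must total 185; the given cells sum to 172, so (3,5) = 13.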